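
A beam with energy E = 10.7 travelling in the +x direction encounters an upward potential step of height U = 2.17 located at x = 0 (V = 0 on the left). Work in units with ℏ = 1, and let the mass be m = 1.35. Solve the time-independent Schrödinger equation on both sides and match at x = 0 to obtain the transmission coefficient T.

T = 0.997

On each side the TISE gives plane waves with k = √(2m(E − V))/ℏ: k₁ = √(2·1.35·10.7) = 5.375, k₂ = √(2·1.35·8.53) = 4.799.
Continuity of ψ and ψ′ at the step yields the reflection amplitude r = (k₁ − k₂)/(k₁ + k₂) = 0.05660; thus R = |r|² = 0.003204, T = 0.9968.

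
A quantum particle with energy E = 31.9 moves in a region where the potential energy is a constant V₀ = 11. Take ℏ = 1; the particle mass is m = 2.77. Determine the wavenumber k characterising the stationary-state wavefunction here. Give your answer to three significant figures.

k = 10.8

With E > V₀ the solution is oscillatory, ψ ∝ e^{±ikx} with k = √(2m(E − V₀))/ℏ.
k = √(2 × 2.77 × 20.9) = 10.76.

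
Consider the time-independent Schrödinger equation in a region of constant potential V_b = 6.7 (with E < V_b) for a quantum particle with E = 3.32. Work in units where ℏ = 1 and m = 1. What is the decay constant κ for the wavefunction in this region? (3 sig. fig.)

Since E < V_b the TISE in this region is ψ'' = κ²ψ with κ = √(2m(V_b − E))/ℏ.
κ = √(2 × 1 × 3.38) = 2.600.

κ = 2.60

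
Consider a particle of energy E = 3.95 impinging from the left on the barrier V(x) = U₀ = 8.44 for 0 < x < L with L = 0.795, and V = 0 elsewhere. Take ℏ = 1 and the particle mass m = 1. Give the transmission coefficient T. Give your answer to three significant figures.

Since E < U₀ the interior solution is evanescent with decay constant κ = √(2m(U₀ − E))/ℏ = 2.997.
κL = 2.382, sinh(κL) = 5.369.
Matching ψ, ψ′ at both faces gives T = [1 + U₀² sinh²(κL) / (4E(U₀ − E))]⁻¹ = 1/29.94 = 0.0334.

T = 0.0334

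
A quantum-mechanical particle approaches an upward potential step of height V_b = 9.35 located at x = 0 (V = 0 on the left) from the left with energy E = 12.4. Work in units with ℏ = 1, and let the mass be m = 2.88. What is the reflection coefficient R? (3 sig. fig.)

R = 0.114

The wavenumbers are k₁ = √(2mE)/ℏ = 8.451 on the left and k₂ = √(2m(E − V_b))/ℏ = 4.191 on the right.
Matching ψ and ψ′ at x = 0 gives r = (k₁ − k₂)/(k₁ + k₂), so R = r² = 0.1135 and T = 1 − R = 0.8865.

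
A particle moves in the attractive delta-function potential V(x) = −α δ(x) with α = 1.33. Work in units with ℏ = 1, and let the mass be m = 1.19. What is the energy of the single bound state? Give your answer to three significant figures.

E = -1.05

The bound state is ψ(x) = √κ e^{−κ|x|}. The derivative jump ψ'(0⁺) − ψ'(0⁻) = −(2mα/ℏ²)ψ(0) fixes κ = mα/ℏ² = 1.583.
Then E = −ℏ²κ²/(2m) = −mα²/(2ℏ²) = -1.052.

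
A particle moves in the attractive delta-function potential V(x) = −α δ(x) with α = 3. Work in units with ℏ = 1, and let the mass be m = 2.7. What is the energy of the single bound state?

The bound state is ψ(x) = √κ e^{−κ|x|}. The derivative jump ψ'(0⁺) − ψ'(0⁻) = −(2mα/ℏ²)ψ(0) fixes κ = mα/ℏ² = 8.100.
Then E = −ℏ²κ²/(2m) = −mα²/(2ℏ²) = -12.15.

E = -12.2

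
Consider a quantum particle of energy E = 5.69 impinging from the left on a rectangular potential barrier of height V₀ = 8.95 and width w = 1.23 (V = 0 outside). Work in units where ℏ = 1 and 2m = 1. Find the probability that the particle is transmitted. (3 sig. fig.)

T = 0.0428

E < V₀: inside the barrier ψ ∝ e^{±κx} with κ = √(2m(V₀ − E))/ℏ = 1.806.
κw = 2.221, sinh(κw) = 4.553.
The exact tunnelling result is T⁻¹ = 1 + V₀² sinh²(κw) / [4E(V₀ − E)] = 23.38, so T = 0.0428.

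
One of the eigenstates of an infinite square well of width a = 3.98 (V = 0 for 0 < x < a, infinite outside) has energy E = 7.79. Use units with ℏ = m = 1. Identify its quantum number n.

n = 5

For an infinite well E_n = n²π²ℏ²/(2ma²), so n = (a/πℏ)√(2mE).
n = (3.98/π) × √(2 × 1 × 7.79) = 5.001 → n = 5.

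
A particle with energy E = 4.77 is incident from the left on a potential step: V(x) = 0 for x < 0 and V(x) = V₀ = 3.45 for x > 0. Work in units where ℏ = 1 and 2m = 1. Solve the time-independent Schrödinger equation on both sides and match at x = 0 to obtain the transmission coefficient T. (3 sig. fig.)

The wavenumbers are k₁ = √(2mE)/ℏ = 2.184 on the left and k₂ = √(2m(E − V₀))/ℏ = 1.149 on the right.
Matching ψ and ψ′ at x = 0 gives r = (k₁ − k₂)/(k₁ + k₂), so R = r² = 0.09646 and T = 1 − R = 0.9035.

T = 0.904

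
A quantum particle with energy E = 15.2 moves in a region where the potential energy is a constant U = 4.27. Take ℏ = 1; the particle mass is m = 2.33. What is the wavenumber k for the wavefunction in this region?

k = 7.14

With E > U the solution is oscillatory, ψ ∝ e^{±ikx} with k = √(2m(E − U))/ℏ.
k = √(2 × 2.33 × 10.93) = 7.137.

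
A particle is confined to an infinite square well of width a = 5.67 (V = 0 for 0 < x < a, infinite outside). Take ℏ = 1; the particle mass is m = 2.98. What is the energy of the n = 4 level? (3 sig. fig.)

E = 0.824

The infinite-well eigenfunctions ψ_n = √(2/a) sin(nπx/a) vanish at both walls, giving E_n = n²π²ℏ²/(2ma²).
E_4 = 4² × π² / (2 × 2.98 × 5.67²) = 0.8242.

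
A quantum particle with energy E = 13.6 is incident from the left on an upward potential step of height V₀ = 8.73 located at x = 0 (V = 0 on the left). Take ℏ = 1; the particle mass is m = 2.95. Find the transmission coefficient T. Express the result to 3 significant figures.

T = 0.937

The wavenumbers are k₁ = √(2mE)/ℏ = 8.958 on the left and k₂ = √(2m(E − V₀))/ℏ = 5.360 on the right.
Matching ψ and ψ′ at x = 0 gives r = (k₁ − k₂)/(k₁ + k₂), so R = r² = 0.06313 and T = 1 − R = 0.9369.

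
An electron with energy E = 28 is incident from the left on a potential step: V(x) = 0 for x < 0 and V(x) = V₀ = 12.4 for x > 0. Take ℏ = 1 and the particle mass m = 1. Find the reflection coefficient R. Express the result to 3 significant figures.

R = 0.0211

On each side the TISE gives plane waves with k = √(2m(E − V))/ℏ: k₁ = √(2·1·28) = 7.483, k₂ = √(2·1·15.6) = 5.586.
Continuity of ψ and ψ′ at the step yields the reflection amplitude r = (k₁ − k₂)/(k₁ + k₂) = 0.1452; thus R = |r|² = 0.02108, T = 0.9789.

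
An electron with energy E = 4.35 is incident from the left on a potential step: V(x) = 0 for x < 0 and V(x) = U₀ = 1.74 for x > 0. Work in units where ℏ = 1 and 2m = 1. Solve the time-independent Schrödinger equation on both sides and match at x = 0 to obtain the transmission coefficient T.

On each side the TISE gives plane waves with k = √(2m(E − V))/ℏ: k₁ = √(2·½·4.35) = 2.086, k₂ = √(2·½·2.61) = 1.616.
Matching ψ and ψ′ at x = 0 gives r = (k₁ − k₂)/(k₁ + k₂), so R = r² = 0.01613 and T = 1 − R = 0.9839.

T = 0.984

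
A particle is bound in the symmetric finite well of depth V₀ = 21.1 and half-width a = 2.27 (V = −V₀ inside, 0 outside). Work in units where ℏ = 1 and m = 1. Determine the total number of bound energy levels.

The dimensionless depth is z₀ = a√(2mV₀)/ℏ = 2.27 × √(42.20) = 14.75.
The even/odd transcendental equations gain one root per π/2 in z₀, giving N = 1 + ⌊2z₀/π⌋ = 1 + ⌊9.388⌋ = 10.

N = 10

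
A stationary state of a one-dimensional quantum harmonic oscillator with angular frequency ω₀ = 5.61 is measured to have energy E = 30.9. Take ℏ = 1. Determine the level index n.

n = 5

Invert E_n = (n + ½)ℏω₀: n = E/ℏω₀ − ½ = 5.008, so n = 5.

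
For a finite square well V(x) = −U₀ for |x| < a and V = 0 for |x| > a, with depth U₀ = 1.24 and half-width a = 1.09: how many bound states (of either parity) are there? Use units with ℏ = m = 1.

The dimensionless depth is z₀ = a√(2mU₀)/ℏ = 1.09 × √(2.480) = 1.717.
A new bound state (alternating even/odd) appears each time z₀ passes a multiple of π/2, so N = ⌊2z₀/π⌋ + 1 = ⌊1.093⌋ + 1 = 2.

N = 2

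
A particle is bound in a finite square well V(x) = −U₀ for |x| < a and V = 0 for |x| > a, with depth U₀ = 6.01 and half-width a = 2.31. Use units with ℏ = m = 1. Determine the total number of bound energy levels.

N = 6

The dimensionless depth is z₀ = a√(2mU₀)/ℏ = 2.31 × √(12.02) = 8.009.
A new bound state (alternating even/odd) appears each time z₀ passes a multiple of π/2, so N = ⌊2z₀/π⌋ + 1 = ⌊5.099⌋ + 1 = 6.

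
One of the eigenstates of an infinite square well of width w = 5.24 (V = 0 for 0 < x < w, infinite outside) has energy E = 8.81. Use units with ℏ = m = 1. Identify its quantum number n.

For an infinite well E_n = n²π²ℏ²/(2mw²), so n = (w/πℏ)√(2mE).
n = (5.24/π) × √(2 × 1 × 8.81) = 7.001 → n = 7.

n = 7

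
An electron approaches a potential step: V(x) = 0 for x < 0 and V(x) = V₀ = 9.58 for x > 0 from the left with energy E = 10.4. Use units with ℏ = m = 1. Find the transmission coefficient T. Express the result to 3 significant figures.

T = 0.685

On each side the TISE gives plane waves with k = √(2m(E − V))/ℏ: k₁ = √(2·1·10.4) = 4.561, k₂ = √(2·1·0.82) = 1.281.
Matching ψ and ψ′ at x = 0 gives r = (k₁ − k₂)/(k₁ + k₂), so R = r² = 0.3153 and T = 1 − R = 0.6847.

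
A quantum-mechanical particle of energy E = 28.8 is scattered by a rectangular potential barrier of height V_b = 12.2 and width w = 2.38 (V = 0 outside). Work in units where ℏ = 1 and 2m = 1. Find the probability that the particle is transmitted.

E > V_b: inside the barrier k₂ = √(2m(E − V_b))/ℏ = 4.074, k₂w = 9.697.
T = [1 + V_b² sin²(k₂w) / (4E(E − V_b))]⁻¹ = 1/1.006 = 0.994.

T = 0.994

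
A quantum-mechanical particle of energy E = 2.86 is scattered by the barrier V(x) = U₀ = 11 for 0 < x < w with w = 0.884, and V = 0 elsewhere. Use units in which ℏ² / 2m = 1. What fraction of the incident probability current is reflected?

Since E < U₀ the interior solution is evanescent with decay constant κ = √(2m(U₀ − E))/ℏ = 2.853.
κw = 2.522, sinh(κw) = 6.187.
The exact tunnelling result is T⁻¹ = 1 + U₀² sinh²(κw) / [4E(U₀ − E)] = 50.74, so T = 0.0197.
R = 1 − T = 0.980.

R = 0.980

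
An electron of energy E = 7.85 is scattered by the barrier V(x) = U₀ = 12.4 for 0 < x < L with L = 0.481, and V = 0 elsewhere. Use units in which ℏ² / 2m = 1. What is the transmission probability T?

Since E < U₀ the interior solution is evanescent with decay constant κ = √(2m(U₀ − E))/ℏ = 2.133.
κL = 1.026, sinh(κL) = 1.216.
Matching ψ, ψ′ at both faces gives T = [1 + U₀² sinh²(κL) / (4E(U₀ − E))]⁻¹ = 1/2.591 = 0.386.

T = 0.386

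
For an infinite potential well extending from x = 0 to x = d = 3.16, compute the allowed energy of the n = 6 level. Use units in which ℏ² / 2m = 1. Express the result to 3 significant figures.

E = 35.6

The infinite-well eigenfunctions ψ_n = √(2/d) sin(nπx/d) vanish at both walls, giving E_n = n²π²ℏ²/(2md²).
E_6 = 6² × π² / (2 × 0.5 × 3.16²) = 35.58.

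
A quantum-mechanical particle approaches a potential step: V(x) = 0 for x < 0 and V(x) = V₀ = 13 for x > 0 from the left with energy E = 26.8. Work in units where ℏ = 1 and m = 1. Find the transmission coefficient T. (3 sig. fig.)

T = 0.973

On each side the TISE gives plane waves with k = √(2m(E − V))/ℏ: k₁ = √(2·1·26.8) = 7.321, k₂ = √(2·1·13.8) = 5.254.
Continuity of ψ and ψ′ at the step yields the reflection amplitude r = (k₁ − k₂)/(k₁ + k₂) = 0.1644; thus R = |r|² = 0.02704, T = 0.9730.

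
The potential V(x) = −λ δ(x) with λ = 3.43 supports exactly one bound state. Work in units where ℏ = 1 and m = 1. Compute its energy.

E = -5.88

The bound state is ψ(x) = √κ e^{−κ|x|}. The derivative jump ψ'(0⁺) − ψ'(0⁻) = −(2mλ/ℏ²)ψ(0) fixes κ = mλ/ℏ² = 3.430.
Then E = −ℏ²κ²/(2m) = −mλ²/(2ℏ²) = -5.882.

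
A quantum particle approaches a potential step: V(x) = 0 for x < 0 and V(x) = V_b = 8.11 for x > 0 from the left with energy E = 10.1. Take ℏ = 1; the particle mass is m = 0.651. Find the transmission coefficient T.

On each side the TISE gives plane waves with k = √(2m(E − V))/ℏ: k₁ = √(2·0.651·10.1) = 3.626, k₂ = √(2·0.651·1.99) = 1.610.
Continuity of ψ and ψ′ at the step yields the reflection amplitude r = (k₁ − k₂)/(k₁ + k₂) = 0.3852; thus R = |r|² = 0.1483, T = 0.8517.

T = 0.852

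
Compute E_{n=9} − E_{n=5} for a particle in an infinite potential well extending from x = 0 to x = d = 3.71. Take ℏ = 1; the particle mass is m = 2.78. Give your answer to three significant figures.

E_n = n²π²ℏ²/(2md²), so ΔE = (9² − 5²) π²ℏ²/(2md²).
ΔE = 56 × π² / (2 × 2.78 × 3.71²) = 7.222.

ΔE = 7.22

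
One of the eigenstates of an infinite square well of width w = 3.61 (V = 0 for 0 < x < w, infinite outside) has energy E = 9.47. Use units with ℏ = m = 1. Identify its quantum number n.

n = 5

From E_n = n²π²ℏ²/(2mw²) invert to n = √(2mw²E)/(πℏ).
n = (3.61/π) × √(2 × 1 × 9.47) = 5.001 → n = 5.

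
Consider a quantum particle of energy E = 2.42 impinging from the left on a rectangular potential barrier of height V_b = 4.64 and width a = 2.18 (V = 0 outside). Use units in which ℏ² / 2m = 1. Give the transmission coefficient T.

E < V_b: inside the barrier ψ ∝ e^{±κx} with κ = √(2m(V_b − E))/ℏ = 1.490.
κa = 3.248, sinh(κa) = 12.85.
The exact tunnelling result is T⁻¹ = 1 + V_b² sinh²(κa) / [4E(V_b − E)] = 166.5, so T = 0.00601.

T = 0.00601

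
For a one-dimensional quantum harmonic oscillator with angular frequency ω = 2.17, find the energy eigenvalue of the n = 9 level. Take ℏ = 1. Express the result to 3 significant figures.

E = 20.6

Using E_n = (n + ½)ℏω: E_9 = 9.5 × 2.17 = 20.62.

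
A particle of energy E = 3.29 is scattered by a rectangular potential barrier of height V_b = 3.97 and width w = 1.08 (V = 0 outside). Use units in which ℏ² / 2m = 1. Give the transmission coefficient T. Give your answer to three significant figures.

Since E < V_b the interior solution is evanescent with decay constant κ = √(2m(V_b − E))/ℏ = 0.8246.
κw = 0.8906, sinh(κw) = 1.013.
Matching ψ, ψ′ at both faces gives T = [1 + V_b² sinh²(κw) / (4E(V_b − E))]⁻¹ = 1/2.808 = 0.356.

T = 0.356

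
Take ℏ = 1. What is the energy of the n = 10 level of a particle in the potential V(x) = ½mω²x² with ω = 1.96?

Using E_n = (n + ½)ℏω: E_10 = 10.5 × 1.96 = 20.58.

E = 20.6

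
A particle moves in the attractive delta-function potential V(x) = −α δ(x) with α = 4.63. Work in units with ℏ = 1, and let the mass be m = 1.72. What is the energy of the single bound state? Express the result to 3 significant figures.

E = -18.4

The bound state is ψ(x) = √κ e^{−κ|x|}. The derivative jump ψ'(0⁺) − ψ'(0⁻) = −(2mα/ℏ²)ψ(0) fixes κ = mα/ℏ² = 7.964.
Then E = −ℏ²κ²/(2m) = −mα²/(2ℏ²) = -18.44.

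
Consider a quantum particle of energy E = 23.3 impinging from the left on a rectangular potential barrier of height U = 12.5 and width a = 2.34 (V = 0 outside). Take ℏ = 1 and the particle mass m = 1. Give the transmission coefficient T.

T = 0.867

Above the barrier the interior wavenumber is k₂ = √(2m(E − U))/ℏ = 4.648, giving phase k₂a = 10.88.
T = [1 + U² sin²(k₂a) / (4E(E − U))]⁻¹ = 1/1.153 = 0.867.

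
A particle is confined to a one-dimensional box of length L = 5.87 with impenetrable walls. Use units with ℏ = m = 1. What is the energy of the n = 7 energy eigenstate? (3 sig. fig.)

The infinite-well eigenfunctions ψ_n = √(2/L) sin(nπx/L) vanish at both walls, giving E_n = n²π²ℏ²/(2mL²).
E_7 = 7² × π² / (2 × 1 × 5.87²) = 7.018.

E = 7.02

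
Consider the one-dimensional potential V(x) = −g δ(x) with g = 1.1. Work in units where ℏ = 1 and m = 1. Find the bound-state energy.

For x ≠ 0 the bound state is ψ ∝ e^{−κ|x|}; integrating the TISE across the delta gives the cusp condition 2κ = 2mg/ℏ², so κ = 1.100.
Then E = −ℏ²κ²/(2m) = −mg²/(2ℏ²) = -0.6050.

E = -0.605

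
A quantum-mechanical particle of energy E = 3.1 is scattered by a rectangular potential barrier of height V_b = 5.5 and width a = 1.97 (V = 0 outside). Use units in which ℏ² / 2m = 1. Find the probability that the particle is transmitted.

T = 0.00875

E < V_b: inside the barrier ψ ∝ e^{±κx} with κ = √(2m(V_b − E))/ℏ = 1.549.
κa = 3.052, sinh(κa) = 10.55.
The exact tunnelling result is T⁻¹ = 1 + V_b² sinh²(κa) / [4E(V_b − E)] = 114.2, so T = 0.00875.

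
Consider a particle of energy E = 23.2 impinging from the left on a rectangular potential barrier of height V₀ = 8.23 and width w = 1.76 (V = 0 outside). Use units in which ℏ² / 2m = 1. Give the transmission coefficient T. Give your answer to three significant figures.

T = 0.988

E > V₀: inside the barrier k₂ = √(2m(E − V₀))/ℏ = 3.869, k₂w = 6.810.
T = [1 + V₀² sin²(k₂w) / (4E(E − V₀))]⁻¹ = 1/1.012 = 0.988.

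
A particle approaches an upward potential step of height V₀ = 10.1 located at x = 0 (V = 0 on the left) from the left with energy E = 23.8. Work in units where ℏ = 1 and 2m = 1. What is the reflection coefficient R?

R = 0.0188

The wavenumbers are k₁ = √(2mE)/ℏ = 4.879 on the left and k₂ = √(2m(E − V₀))/ℏ = 3.701 on the right.
Matching ψ and ψ′ at x = 0 gives r = (k₁ − k₂)/(k₁ + k₂), so R = r² = 0.01882 and T = 1 − R = 0.9812.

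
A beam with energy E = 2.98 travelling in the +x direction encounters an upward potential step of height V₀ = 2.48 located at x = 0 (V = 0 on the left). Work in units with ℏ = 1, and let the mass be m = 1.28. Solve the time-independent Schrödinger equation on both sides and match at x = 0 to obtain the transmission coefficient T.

T = 0.825

On each side the TISE gives plane waves with k = √(2m(E − V))/ℏ: k₁ = √(2·1.28·2.98) = 2.762, k₂ = √(2·1.28·0.5) = 1.131.
Matching ψ and ψ′ at x = 0 gives r = (k₁ − k₂)/(k₁ + k₂), so R = r² = 0.1754 and T = 1 − R = 0.8246.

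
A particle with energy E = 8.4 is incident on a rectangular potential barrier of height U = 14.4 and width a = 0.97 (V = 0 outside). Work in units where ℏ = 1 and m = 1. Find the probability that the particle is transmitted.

E < U: inside the barrier ψ ∝ e^{±κx} with κ = √(2m(U − E))/ℏ = 3.464.
κa = 3.360, sinh(κa) = 14.38.
The exact tunnelling result is T⁻¹ = 1 + U² sinh²(κa) / [4E(U − E)] = 213.7, so T = 0.00468.

T = 0.00468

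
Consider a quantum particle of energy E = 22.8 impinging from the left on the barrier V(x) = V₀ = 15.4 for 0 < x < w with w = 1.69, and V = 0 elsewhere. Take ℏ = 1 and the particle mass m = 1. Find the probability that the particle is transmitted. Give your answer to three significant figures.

Above the barrier the interior wavenumber is k₂ = √(2m(E − V₀))/ℏ = 3.847, giving phase k₂w = 6.502.
T = [1 + V₀² sin²(k₂w) / (4E(E − V₀))]⁻¹ = 1/1.016 = 0.984.

T = 0.984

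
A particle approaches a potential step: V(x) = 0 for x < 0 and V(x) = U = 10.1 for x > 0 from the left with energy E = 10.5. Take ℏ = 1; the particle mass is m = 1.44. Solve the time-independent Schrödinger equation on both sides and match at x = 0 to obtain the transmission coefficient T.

T = 0.547

The wavenumbers are k₁ = √(2mE)/ℏ = 5.499 on the left and k₂ = √(2m(E − U))/ℏ = 1.073 on the right.
Continuity of ψ and ψ′ at the step yields the reflection amplitude r = (k₁ − k₂)/(k₁ + k₂) = 0.6734; thus R = |r|² = 0.4535, T = 0.5465.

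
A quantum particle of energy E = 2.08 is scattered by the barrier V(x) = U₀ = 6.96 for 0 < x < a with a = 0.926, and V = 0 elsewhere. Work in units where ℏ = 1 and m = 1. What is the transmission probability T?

E < U₀: inside the barrier ψ ∝ e^{±κx} with κ = √(2m(U₀ − E))/ℏ = 3.124.
κa = 2.893, sinh(κa) = 8.995.
The exact tunnelling result is T⁻¹ = 1 + U₀² sinh²(κa) / [4E(U₀ − E)] = 97.54, so T = 0.0103.

T = 0.0103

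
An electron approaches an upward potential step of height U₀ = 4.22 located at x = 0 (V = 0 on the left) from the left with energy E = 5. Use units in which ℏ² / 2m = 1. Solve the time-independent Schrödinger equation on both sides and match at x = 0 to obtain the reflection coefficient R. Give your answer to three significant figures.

The wavenumbers are k₁ = √(2mE)/ℏ = 2.236 on the left and k₂ = √(2m(E − U₀))/ℏ = 0.8832 on the right.
Matching ψ and ψ′ at x = 0 gives r = (k₁ − k₂)/(k₁ + k₂), so R = r² = 0.1881 and T = 1 − R = 0.8119.

R = 0.188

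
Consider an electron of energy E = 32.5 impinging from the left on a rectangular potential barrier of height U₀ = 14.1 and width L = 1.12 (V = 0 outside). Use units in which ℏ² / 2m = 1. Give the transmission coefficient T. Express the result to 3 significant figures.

Above the barrier the interior wavenumber is k₂ = √(2m(E − U₀))/ℏ = 4.290, giving phase k₂L = 4.804.
Matching at both interfaces gives T⁻¹ = 1 + U₀² sin²(k₂L) / [4E(E − U₀)] = 1.082, hence T = 0.924.

T = 0.924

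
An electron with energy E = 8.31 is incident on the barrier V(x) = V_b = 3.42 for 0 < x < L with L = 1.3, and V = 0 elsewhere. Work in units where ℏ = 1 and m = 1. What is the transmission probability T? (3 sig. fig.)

Above the barrier the interior wavenumber is k₂ = √(2m(E − V_b))/ℏ = 3.127, giving phase k₂L = 4.065.
Matching at both interfaces gives T⁻¹ = 1 + V_b² sin²(k₂L) / [4E(E − V_b)] = 1.046, hence T = 0.956.

T = 0.956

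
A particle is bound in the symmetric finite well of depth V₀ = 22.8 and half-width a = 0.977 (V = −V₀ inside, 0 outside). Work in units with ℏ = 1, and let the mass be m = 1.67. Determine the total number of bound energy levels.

N = 6

Define the well-strength parameter z₀ = (a/ℏ)√(2mV₀) = 0.977 × √(2·1.67·22.8) = 8.526.
The even/odd transcendental equations gain one root per π/2 in z₀, giving N = 1 + ⌊2z₀/π⌋ = 1 + ⌊5.428⌋ = 6.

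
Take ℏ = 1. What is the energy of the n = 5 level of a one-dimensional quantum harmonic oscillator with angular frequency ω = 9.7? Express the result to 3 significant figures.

E = 53.4

Using E_n = (n + ½)ℏω: E_5 = 5.5 × 9.7 = 53.35.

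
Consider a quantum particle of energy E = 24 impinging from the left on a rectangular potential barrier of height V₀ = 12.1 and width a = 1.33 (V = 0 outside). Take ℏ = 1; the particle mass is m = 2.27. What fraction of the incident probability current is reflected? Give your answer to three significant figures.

R = 0.0149

E > V₀: inside the barrier k₂ = √(2m(E − V₀))/ℏ = 7.350, k₂a = 9.776.
Matching at both interfaces gives T⁻¹ = 1 + V₀² sin²(k₂a) / [4E(E − V₀)] = 1.015, hence T = 0.985.
R = 1 − T = 0.0149.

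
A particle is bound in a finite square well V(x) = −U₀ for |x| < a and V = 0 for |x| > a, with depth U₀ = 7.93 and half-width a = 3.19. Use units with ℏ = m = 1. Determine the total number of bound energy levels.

The dimensionless depth is z₀ = a√(2mU₀)/ℏ = 3.19 × √(15.86) = 12.70.
A new bound state (alternating even/odd) appears each time z₀ passes a multiple of π/2, so N = ⌊2z₀/π⌋ + 1 = ⌊8.088⌋ + 1 = 9.

N = 9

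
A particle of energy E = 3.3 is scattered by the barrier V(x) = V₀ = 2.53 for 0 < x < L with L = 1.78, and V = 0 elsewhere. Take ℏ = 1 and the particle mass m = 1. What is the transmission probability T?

T = 0.711

E > V₀: inside the barrier k₂ = √(2m(E − V₀))/ℏ = 1.241, k₂L = 2.209.
Matching at both interfaces gives T⁻¹ = 1 + V₀² sin²(k₂L) / [4E(E − V₀)] = 1.406, hence T = 0.711.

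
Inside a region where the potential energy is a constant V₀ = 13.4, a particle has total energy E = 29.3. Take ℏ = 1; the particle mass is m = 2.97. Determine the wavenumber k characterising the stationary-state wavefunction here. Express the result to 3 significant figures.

With E > V₀ the solution is oscillatory, ψ ∝ e^{±ikx} with k = √(2m(E − V₀))/ℏ.
k = √(2 × 2.97 × 15.9) = 9.718.

k = 9.72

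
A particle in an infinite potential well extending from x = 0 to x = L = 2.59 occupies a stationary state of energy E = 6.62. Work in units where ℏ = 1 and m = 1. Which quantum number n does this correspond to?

For an infinite well E_n = n²π²ℏ²/(2mL²), so n = (L/πℏ)√(2mE).
n = (2.59/π) × √(2 × 1 × 6.62) = 3.000 → n = 3.

n = 3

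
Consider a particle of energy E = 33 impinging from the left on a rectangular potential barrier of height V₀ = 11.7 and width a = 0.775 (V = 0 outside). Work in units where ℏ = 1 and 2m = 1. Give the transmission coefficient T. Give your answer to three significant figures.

T = 0.991

E > V₀: inside the barrier k₂ = √(2m(E − V₀))/ℏ = 4.615, k₂a = 3.577.
T = [1 + V₀² sin²(k₂a) / (4E(E − V₀))]⁻¹ = 1/1.009 = 0.991.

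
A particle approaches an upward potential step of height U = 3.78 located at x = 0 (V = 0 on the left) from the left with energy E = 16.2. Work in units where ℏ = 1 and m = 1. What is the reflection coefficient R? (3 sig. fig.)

R = 0.00440

The wavenumbers are k₁ = √(2mE)/ℏ = 5.692 on the left and k₂ = √(2m(E − U))/ℏ = 4.984 on the right.
Continuity of ψ and ψ′ at the step yields the reflection amplitude r = (k₁ − k₂)/(k₁ + k₂) = 0.06633; thus R = |r|² = 0.004399, T = 0.9956.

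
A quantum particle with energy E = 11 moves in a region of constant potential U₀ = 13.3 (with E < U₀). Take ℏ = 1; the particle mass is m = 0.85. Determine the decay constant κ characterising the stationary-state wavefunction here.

Since E < U₀ the TISE in this region is ψ'' = κ²ψ with κ = √(2m(U₀ − E))/ℏ.
κ = √(2 × 0.85 × 2.3) = 1.977.

κ = 1.98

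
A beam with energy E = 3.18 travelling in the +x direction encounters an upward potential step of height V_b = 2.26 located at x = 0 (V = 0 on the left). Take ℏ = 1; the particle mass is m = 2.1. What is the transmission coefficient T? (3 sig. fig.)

T = 0.910

The wavenumbers are k₁ = √(2mE)/ℏ = 3.655 on the left and k₂ = √(2m(E − V_b))/ℏ = 1.966 on the right.
Continuity of ψ and ψ′ at the step yields the reflection amplitude r = (k₁ − k₂)/(k₁ + k₂) = 0.3005; thus R = |r|² = 0.09030, T = 0.9097.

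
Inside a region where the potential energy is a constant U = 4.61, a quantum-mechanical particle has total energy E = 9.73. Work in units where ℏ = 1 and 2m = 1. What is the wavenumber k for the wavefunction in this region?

With E > U the solution is oscillatory, ψ ∝ e^{±ikx} with k = √(2m(E − U))/ℏ.
k = √(2 × 0.5 × 5.12) = 2.263.

k = 2.26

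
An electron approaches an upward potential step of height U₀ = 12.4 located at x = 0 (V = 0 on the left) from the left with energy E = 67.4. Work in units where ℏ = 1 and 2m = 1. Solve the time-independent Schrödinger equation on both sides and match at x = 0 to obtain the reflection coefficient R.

On each side the TISE gives plane waves with k = √(2m(E − V))/ℏ: k₁ = √(2·½·67.4) = 8.210, k₂ = √(2·½·55) = 7.416.
Matching ψ and ψ′ at x = 0 gives r = (k₁ − k₂)/(k₁ + k₂), so R = r² = 0.002579 and T = 1 − R = 0.9974.

R = 0.00258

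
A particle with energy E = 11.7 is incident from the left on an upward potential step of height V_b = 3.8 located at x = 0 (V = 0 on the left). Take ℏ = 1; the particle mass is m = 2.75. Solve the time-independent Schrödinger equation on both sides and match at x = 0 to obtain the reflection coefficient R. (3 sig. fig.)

R = 0.00958

On each side the TISE gives plane waves with k = √(2m(E − V))/ℏ: k₁ = √(2·2.75·11.7) = 8.022, k₂ = √(2·2.75·7.9) = 6.592.
Continuity of ψ and ψ′ at the step yields the reflection amplitude r = (k₁ − k₂)/(k₁ + k₂) = 0.09787; thus R = |r|² = 0.009578, T = 0.9904.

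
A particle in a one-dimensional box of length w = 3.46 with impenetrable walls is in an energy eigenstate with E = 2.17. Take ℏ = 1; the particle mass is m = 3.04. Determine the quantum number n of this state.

n = 4

From E_n = n²π²ℏ²/(2mw²) invert to n = √(2mw²E)/(πℏ).
n = (3.46/π) × √(2 × 3.04 × 2.17) = 4.000 → n = 4.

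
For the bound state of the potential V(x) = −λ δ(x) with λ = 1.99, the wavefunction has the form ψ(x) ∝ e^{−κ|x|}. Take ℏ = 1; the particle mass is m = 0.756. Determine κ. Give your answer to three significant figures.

Integrating the TISE across x = 0 gives the cusp condition ψ'(0⁺) − ψ'(0⁻) = −(2mλ/ℏ²)ψ(0).
With ψ ∝ e^{−κ|x|} this yields −2κ = −2mλ/ℏ², so κ = mλ/ℏ² = 1.504.

κ = 1.50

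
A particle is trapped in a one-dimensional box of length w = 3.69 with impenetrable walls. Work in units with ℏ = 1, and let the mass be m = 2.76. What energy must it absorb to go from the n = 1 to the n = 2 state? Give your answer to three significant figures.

E_n = n²π²ℏ²/(2mw²), so ΔE = (2² − 1²) π²ℏ²/(2mw²).
ΔE = 3 × π² / (2 × 2.76 × 3.69²) = 0.3939.

ΔE = 0.394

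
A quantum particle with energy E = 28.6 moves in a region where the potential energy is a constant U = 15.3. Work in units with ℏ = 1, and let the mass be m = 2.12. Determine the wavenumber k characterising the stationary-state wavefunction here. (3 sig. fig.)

With E > U the solution is oscillatory, ψ ∝ e^{±ikx} with k = √(2m(E − U))/ℏ.
k = √(2 × 2.12 × 13.3) = 7.509.

k = 7.51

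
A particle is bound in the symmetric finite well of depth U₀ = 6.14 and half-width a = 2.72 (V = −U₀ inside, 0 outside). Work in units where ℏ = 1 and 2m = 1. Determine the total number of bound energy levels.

The dimensionless depth is z₀ = a√(2mU₀)/ℏ = 2.72 × √(6.140) = 6.740.
A new bound state (alternating even/odd) appears each time z₀ passes a multiple of π/2, so N = ⌊2z₀/π⌋ + 1 = ⌊4.291⌋ + 1 = 5.

N = 5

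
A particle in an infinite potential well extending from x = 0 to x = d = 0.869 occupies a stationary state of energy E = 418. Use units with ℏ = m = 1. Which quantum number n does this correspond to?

For an infinite well E_n = n²π²ℏ²/(2md²), so n = (d/πℏ)√(2mE).
n = (0.869/π) × √(2 × 1 × 418) = 7.998 → n = 8.

n = 8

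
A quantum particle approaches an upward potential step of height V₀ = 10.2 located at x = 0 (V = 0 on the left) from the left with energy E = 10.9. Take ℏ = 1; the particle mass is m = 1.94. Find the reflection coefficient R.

R = 0.355

On each side the TISE gives plane waves with k = √(2m(E − V))/ℏ: k₁ = √(2·1.94·10.9) = 6.503, k₂ = √(2·1.94·0.7) = 1.648.
Continuity of ψ and ψ′ at the step yields the reflection amplitude r = (k₁ − k₂)/(k₁ + k₂) = 0.5956; thus R = |r|² = 0.3548, T = 0.6452.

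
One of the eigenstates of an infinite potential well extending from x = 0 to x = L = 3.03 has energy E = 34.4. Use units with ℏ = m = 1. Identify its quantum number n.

n = 8

From E_n = n²π²ℏ²/(2mL²) invert to n = √(2mL²E)/(πℏ).
n = (3.03/π) × √(2 × 1 × 34.4) = 8.000 → n = 8.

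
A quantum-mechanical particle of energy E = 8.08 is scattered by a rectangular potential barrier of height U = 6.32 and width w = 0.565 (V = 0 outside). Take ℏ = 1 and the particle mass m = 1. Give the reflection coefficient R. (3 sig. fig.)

Above the barrier the interior wavenumber is k₂ = √(2m(E − U))/ℏ = 1.876, giving phase k₂w = 1.060.
Matching at both interfaces gives T⁻¹ = 1 + U² sin²(k₂w) / [4E(E − U)] = 1.534, hence T = 0.652.
R = 1 − T = 0.348.

R = 0.348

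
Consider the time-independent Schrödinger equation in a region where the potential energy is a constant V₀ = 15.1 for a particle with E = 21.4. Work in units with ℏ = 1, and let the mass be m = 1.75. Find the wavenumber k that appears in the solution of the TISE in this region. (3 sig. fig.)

With E > V₀ the solution is oscillatory, ψ ∝ e^{±ikx} with k = √(2m(E − V₀))/ℏ.
k = √(2 × 1.75 × 6.3) = 4.696.

k = 4.70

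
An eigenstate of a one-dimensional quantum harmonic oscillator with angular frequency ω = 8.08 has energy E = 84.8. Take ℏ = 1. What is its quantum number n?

n = 10

E_n = ℏω(n + ½) ⇒ n = E/(ℏω) − ½ = 84.8/8.08 − 0.5 = 9.995 → n = 10.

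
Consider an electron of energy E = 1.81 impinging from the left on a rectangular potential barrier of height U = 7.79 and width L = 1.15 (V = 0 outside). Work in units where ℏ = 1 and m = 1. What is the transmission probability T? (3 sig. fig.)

T = 0.00100

Since E < U the interior solution is evanescent with decay constant κ = √(2m(U − E))/ℏ = 3.458.
κL = 3.977, sinh(κL) = 26.67.
The exact tunnelling result is T⁻¹ = 1 + U² sinh²(κL) / [4E(U − E)] = 998.0, so T = 0.00100.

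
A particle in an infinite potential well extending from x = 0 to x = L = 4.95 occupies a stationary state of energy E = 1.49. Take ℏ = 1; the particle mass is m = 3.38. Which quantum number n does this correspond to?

n = 5

For an infinite well E_n = n²π²ℏ²/(2mL²), so n = (L/πℏ)√(2mE).
n = (4.95/π) × √(2 × 3.38 × 1.49) = 5.001 → n = 5.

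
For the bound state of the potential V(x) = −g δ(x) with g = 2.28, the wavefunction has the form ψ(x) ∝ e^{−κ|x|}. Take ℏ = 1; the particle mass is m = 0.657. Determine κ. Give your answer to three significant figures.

Integrate −(ℏ²/2m)ψ'' − gδ(x)ψ = Eψ from −ε to +ε: the ψ'' term gives ψ'(0⁺) − ψ'(0⁻) and the δ term gives −(2mg/ℏ²)ψ(0).
With ψ ∝ e^{−κ|x|} this yields −2κ = −2mg/ℏ², so κ = mg/ℏ² = 1.498.

κ = 1.50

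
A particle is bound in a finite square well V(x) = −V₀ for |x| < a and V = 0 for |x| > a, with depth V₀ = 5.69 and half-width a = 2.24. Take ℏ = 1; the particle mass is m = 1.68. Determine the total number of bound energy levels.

N = 7

The dimensionless depth is z₀ = a√(2mV₀)/ℏ = 2.24 × √(19.12) = 9.794.
A new bound state (alternating even/odd) appears each time z₀ passes a multiple of π/2, so N = ⌊2z₀/π⌋ + 1 = ⌊6.235⌋ + 1 = 7.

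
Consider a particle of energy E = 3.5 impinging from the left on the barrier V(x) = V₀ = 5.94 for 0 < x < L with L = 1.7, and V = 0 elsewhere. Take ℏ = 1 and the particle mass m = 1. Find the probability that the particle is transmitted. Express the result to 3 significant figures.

T = 0.00212

E < V₀: inside the barrier ψ ∝ e^{±κx} with κ = √(2m(V₀ − E))/ℏ = 2.209.
κL = 3.755, sinh(κL) = 21.36.
Matching ψ, ψ′ at both faces gives T = [1 + V₀² sinh²(κL) / (4E(V₀ − E))]⁻¹ = 1/472.5 = 0.00212.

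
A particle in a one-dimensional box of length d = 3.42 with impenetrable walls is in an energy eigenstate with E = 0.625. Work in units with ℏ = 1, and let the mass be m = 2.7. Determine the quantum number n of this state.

From E_n = n²π²ℏ²/(2md²) invert to n = √(2md²E)/(πℏ).
n = (3.42/π) × √(2 × 2.7 × 0.625) = 2.000 → n = 2.

n = 2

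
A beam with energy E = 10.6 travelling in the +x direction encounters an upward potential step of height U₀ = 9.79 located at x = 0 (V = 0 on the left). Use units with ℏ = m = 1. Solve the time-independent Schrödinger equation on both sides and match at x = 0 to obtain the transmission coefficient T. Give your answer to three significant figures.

On each side the TISE gives plane waves with k = √(2m(E − V))/ℏ: k₁ = √(2·1·10.6) = 4.604, k₂ = √(2·1·0.81) = 1.273.
Matching ψ and ψ′ at x = 0 gives r = (k₁ − k₂)/(k₁ + k₂), so R = r² = 0.3213 and T = 1 − R = 0.6787.

T = 0.679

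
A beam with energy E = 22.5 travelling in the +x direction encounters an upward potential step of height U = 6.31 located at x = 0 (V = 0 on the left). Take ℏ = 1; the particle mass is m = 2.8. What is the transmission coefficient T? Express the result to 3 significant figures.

The wavenumbers are k₁ = √(2mE)/ℏ = 11.22 on the left and k₂ = √(2m(E − U))/ℏ = 9.522 on the right.
Continuity of ψ and ψ′ at the step yields the reflection amplitude r = (k₁ − k₂)/(k₁ + k₂) = 0.08210; thus R = |r|² = 0.006740, T = 0.9933.

T = 0.993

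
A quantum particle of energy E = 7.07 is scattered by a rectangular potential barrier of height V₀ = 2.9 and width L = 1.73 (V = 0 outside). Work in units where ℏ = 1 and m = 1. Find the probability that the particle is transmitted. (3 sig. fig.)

Above the barrier the interior wavenumber is k₂ = √(2m(E − V₀))/ℏ = 2.888, giving phase k₂L = 4.996.
Matching at both interfaces gives T⁻¹ = 1 + V₀² sin²(k₂L) / [4E(E − V₀)] = 1.066, hence T = 0.938.

T = 0.938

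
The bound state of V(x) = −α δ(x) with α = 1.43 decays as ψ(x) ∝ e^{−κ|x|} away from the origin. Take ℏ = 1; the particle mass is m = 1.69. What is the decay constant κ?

κ = 2.42

Integrating the TISE across x = 0 gives the cusp condition ψ'(0⁺) − ψ'(0⁻) = −(2mα/ℏ²)ψ(0).
With ψ ∝ e^{−κ|x|} this yields −2κ = −2mα/ℏ², so κ = mα/ℏ² = 2.417.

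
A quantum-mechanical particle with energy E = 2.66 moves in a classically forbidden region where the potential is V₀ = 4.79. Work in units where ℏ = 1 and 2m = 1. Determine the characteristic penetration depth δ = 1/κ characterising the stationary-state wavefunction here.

δ = 0.685

Since E < V₀ the TISE in this region is ψ'' = κ²ψ with κ = √(2m(V₀ − E))/ℏ.
κ = √(2 × 0.5 × 2.13) = 1.459. The penetration depth is δ = 1/κ = 0.685.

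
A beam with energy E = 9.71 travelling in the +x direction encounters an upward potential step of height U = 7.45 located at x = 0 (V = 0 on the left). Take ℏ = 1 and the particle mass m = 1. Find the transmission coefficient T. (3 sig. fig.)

The wavenumbers are k₁ = √(2mE)/ℏ = 4.407 on the left and k₂ = √(2m(E − U))/ℏ = 2.126 on the right.
Continuity of ψ and ψ′ at the step yields the reflection amplitude r = (k₁ − k₂)/(k₁ + k₂) = 0.3491; thus R = |r|² = 0.1219, T = 0.8781.

T = 0.878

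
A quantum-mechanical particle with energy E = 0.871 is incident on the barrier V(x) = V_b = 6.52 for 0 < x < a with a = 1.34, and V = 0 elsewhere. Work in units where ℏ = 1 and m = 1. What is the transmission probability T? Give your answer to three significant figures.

Since E < V_b the interior solution is evanescent with decay constant κ = √(2m(V_b − E))/ℏ = 3.361.
κa = 4.504, sinh(κa) = 45.19.
Matching ψ, ψ′ at both faces gives T = [1 + V_b² sinh²(κa) / (4E(V_b − E))]⁻¹ = 1/4411 = 0.000227.

T = 0.000227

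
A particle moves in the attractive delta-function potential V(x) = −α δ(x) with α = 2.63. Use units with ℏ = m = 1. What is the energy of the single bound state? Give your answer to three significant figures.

E = -3.46

The bound state is ψ(x) = √κ e^{−κ|x|}. The derivative jump ψ'(0⁺) − ψ'(0⁻) = −(2mα/ℏ²)ψ(0) fixes κ = mα/ℏ² = 2.630.
Then E = −ℏ²κ²/(2m) = −mα²/(2ℏ²) = -3.458.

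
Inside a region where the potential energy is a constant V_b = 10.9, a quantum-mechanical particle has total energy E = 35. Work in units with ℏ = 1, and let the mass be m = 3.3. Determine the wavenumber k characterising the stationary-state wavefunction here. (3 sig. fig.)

With E > V_b the solution is oscillatory, ψ ∝ e^{±ikx} with k = √(2m(E − V_b))/ℏ.
k = √(2 × 3.3 × 24.1) = 12.61.

k = 12.6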